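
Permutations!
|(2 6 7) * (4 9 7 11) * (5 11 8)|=8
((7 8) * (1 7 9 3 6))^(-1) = (1 6 3 9 8 7) = [0, 6, 2, 9, 4, 5, 3, 1, 7, 8]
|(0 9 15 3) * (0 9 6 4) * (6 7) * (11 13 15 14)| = 12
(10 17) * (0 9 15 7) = (0 9 15 7)(10 17) = [9, 1, 2, 3, 4, 5, 6, 0, 8, 15, 17, 11, 12, 13, 14, 7, 16, 10]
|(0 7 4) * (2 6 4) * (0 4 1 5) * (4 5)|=7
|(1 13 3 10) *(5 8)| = 4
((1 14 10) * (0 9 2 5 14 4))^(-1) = (0 4 1 10 14 5 2 9) = [4, 10, 9, 3, 1, 2, 6, 7, 8, 0, 14, 11, 12, 13, 5]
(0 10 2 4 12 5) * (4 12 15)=(0 10 2 12 5)(4 15)=[10, 1, 12, 3, 15, 0, 6, 7, 8, 9, 2, 11, 5, 13, 14, 4]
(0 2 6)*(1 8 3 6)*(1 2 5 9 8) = (0 5 9 8 3 6) = [5, 1, 2, 6, 4, 9, 0, 7, 3, 8]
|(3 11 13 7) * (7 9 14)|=|(3 11 13 9 14 7)|=6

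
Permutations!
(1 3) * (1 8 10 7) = (1 3 8 10 7) = [0, 3, 2, 8, 4, 5, 6, 1, 10, 9, 7]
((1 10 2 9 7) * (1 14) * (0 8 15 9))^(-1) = (0 2 10 1 14 7 9 15 8) = [2, 14, 10, 3, 4, 5, 6, 9, 0, 15, 1, 11, 12, 13, 7, 8]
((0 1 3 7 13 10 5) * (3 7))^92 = (0 7 10)(1 13 5) = [7, 13, 2, 3, 4, 1, 6, 10, 8, 9, 0, 11, 12, 5]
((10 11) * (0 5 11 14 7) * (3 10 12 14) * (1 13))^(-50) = (0 14 11)(5 7 12) = [14, 1, 2, 3, 4, 7, 6, 12, 8, 9, 10, 0, 5, 13, 11]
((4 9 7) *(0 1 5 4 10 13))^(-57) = (0 13 10 7 9 4 5 1) = [13, 0, 2, 3, 5, 1, 6, 9, 8, 4, 7, 11, 12, 10]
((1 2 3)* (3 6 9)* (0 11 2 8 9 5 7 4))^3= (0 6 4 2 7 11 5)(1 3 9 8)= [6, 3, 7, 9, 2, 0, 4, 11, 1, 8, 10, 5]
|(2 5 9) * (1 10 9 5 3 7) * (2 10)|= |(1 2 3 7)(9 10)|= 4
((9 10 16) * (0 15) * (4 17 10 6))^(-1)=(0 15)(4 6 9 16 10 17)=[15, 1, 2, 3, 6, 5, 9, 7, 8, 16, 17, 11, 12, 13, 14, 0, 10, 4]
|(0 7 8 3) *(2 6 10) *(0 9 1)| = 6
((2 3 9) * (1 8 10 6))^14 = [0, 10, 9, 2, 4, 5, 8, 7, 6, 3, 1] = (1 10)(2 9 3)(6 8)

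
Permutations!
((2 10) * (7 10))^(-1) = (2 10 7) = [0, 1, 10, 3, 4, 5, 6, 2, 8, 9, 7]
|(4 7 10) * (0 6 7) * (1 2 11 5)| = 20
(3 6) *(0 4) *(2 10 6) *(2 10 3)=(0 4)(2 3 10 6)=[4, 1, 3, 10, 0, 5, 2, 7, 8, 9, 6]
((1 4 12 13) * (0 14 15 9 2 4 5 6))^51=[13, 2, 0, 3, 14, 4, 12, 7, 8, 6, 10, 11, 15, 9, 1, 5]=(0 13 9 6 12 15 5 4 14 1 2)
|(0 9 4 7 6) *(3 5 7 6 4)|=7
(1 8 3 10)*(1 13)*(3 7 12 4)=[0, 8, 2, 10, 3, 5, 6, 12, 7, 9, 13, 11, 4, 1]=(1 8 7 12 4 3 10 13)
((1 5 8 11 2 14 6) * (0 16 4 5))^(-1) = [1, 6, 11, 3, 16, 4, 14, 7, 5, 9, 10, 8, 12, 13, 2, 15, 0] = (0 1 6 14 2 11 8 5 4 16)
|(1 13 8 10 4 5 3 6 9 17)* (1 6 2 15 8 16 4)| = |(1 13 16 4 5 3 2 15 8 10)(6 9 17)| = 30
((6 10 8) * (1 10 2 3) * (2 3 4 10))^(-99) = [0, 3, 1, 6, 2, 5, 8, 7, 10, 9, 4] = (1 3 6 8 10 4 2)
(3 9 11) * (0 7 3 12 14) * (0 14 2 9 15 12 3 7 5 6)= [5, 1, 9, 15, 4, 6, 0, 7, 8, 11, 10, 3, 2, 13, 14, 12]= (0 5 6)(2 9 11 3 15 12)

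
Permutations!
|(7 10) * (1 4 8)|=6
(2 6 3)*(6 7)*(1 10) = (1 10)(2 7 6 3) = [0, 10, 7, 2, 4, 5, 3, 6, 8, 9, 1]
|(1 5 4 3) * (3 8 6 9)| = 7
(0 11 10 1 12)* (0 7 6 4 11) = (1 12 7 6 4 11 10) = [0, 12, 2, 3, 11, 5, 4, 6, 8, 9, 1, 10, 7]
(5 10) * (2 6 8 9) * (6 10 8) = [0, 1, 10, 3, 4, 8, 6, 7, 9, 2, 5] = (2 10 5 8 9)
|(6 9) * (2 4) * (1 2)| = |(1 2 4)(6 9)| = 6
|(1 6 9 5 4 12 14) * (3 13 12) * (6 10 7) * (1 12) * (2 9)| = |(1 10 7 6 2 9 5 4 3 13)(12 14)| = 10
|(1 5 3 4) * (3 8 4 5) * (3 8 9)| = 3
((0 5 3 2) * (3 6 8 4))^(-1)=(0 2 3 4 8 6 5)=[2, 1, 3, 4, 8, 0, 5, 7, 6]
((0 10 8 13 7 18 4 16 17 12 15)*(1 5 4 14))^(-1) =(0 15 12 17 16 4 5 1 14 18 7 13 8 10) =[15, 14, 2, 3, 5, 1, 6, 13, 10, 9, 0, 11, 17, 8, 18, 12, 4, 16, 7]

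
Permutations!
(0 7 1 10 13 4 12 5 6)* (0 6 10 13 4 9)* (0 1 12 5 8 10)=(0 7 12 8 10 4 5)(1 13 9)=[7, 13, 2, 3, 5, 0, 6, 12, 10, 1, 4, 11, 8, 9]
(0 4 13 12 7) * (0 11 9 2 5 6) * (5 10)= [4, 1, 10, 3, 13, 6, 0, 11, 8, 2, 5, 9, 7, 12]= (0 4 13 12 7 11 9 2 10 5 6)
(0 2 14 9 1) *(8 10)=(0 2 14 9 1)(8 10)=[2, 0, 14, 3, 4, 5, 6, 7, 10, 1, 8, 11, 12, 13, 9]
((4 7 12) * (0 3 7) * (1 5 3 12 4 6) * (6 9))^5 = (0 5 12 3 9 7 6 4 1) = [5, 0, 2, 9, 1, 12, 4, 6, 8, 7, 10, 11, 3]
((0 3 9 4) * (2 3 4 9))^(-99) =(9)(0 4)(2 3) =[4, 1, 3, 2, 0, 5, 6, 7, 8, 9]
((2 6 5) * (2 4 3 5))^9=[0, 1, 6, 3, 4, 5, 2]=(2 6)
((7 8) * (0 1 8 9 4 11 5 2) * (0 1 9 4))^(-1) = (0 9)(1 2 5 11 4 7 8) = [9, 2, 5, 3, 7, 11, 6, 8, 1, 0, 10, 4]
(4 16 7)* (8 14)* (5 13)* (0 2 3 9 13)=[2, 1, 3, 9, 16, 0, 6, 4, 14, 13, 10, 11, 12, 5, 8, 15, 7]=(0 2 3 9 13 5)(4 16 7)(8 14)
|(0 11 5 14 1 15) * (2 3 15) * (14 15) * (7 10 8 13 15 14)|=|(0 11 5 14 1 2 3 7 10 8 13 15)|=12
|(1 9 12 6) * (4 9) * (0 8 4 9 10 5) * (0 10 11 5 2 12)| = |(0 8 4 11 5 10 2 12 6 1 9)| = 11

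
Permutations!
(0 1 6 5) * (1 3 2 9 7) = (0 3 2 9 7 1 6 5) = [3, 6, 9, 2, 4, 0, 5, 1, 8, 7]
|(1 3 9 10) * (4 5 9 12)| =|(1 3 12 4 5 9 10)| =7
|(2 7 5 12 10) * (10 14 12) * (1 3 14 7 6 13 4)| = 11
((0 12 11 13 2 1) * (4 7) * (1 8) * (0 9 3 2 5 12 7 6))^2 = (0 4)(1 3 8 9 2)(5 11)(6 7)(12 13) = [4, 3, 1, 8, 0, 11, 7, 6, 9, 2, 10, 5, 13, 12]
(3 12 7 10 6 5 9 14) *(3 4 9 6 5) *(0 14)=(0 14 4 9)(3 12 7 10 5 6)=[14, 1, 2, 12, 9, 6, 3, 10, 8, 0, 5, 11, 7, 13, 4]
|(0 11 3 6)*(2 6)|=5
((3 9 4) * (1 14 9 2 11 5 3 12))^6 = [0, 14, 5, 11, 12, 2, 6, 7, 8, 4, 10, 3, 1, 13, 9] = (1 14 9 4 12)(2 5)(3 11)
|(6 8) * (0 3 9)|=6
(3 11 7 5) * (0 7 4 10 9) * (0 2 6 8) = (0 7 5 3 11 4 10 9 2 6 8) = [7, 1, 6, 11, 10, 3, 8, 5, 0, 2, 9, 4]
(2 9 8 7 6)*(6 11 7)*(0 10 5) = (0 10 5)(2 9 8 6)(7 11) = [10, 1, 9, 3, 4, 0, 2, 11, 6, 8, 5, 7]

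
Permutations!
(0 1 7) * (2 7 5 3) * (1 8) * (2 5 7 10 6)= [8, 7, 10, 5, 4, 3, 2, 0, 1, 9, 6]= (0 8 1 7)(2 10 6)(3 5)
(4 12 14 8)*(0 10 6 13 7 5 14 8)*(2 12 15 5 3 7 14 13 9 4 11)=(0 10 6 9 4 15 5 13 14)(2 12 8 11)(3 7)=[10, 1, 12, 7, 15, 13, 9, 3, 11, 4, 6, 2, 8, 14, 0, 5]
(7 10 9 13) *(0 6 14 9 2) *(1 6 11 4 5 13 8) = (0 11 4 5 13 7 10 2)(1 6 14 9 8) = [11, 6, 0, 3, 5, 13, 14, 10, 1, 8, 2, 4, 12, 7, 9]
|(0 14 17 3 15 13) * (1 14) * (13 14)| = |(0 1 13)(3 15 14 17)| = 12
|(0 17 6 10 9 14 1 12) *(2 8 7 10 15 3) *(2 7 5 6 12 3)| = |(0 17 12)(1 3 7 10 9 14)(2 8 5 6 15)| = 30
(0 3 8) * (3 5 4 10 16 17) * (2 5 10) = (0 10 16 17 3 8)(2 5 4) = [10, 1, 5, 8, 2, 4, 6, 7, 0, 9, 16, 11, 12, 13, 14, 15, 17, 3]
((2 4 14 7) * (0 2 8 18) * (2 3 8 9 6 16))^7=[18, 1, 2, 0, 4, 5, 6, 7, 3, 9, 10, 11, 12, 13, 14, 15, 16, 17, 8]=(0 18 8 3)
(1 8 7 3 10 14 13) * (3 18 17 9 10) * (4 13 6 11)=[0, 8, 2, 3, 13, 5, 11, 18, 7, 10, 14, 4, 12, 1, 6, 15, 16, 9, 17]=(1 8 7 18 17 9 10 14 6 11 4 13)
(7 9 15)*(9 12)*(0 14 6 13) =(0 14 6 13)(7 12 9 15) =[14, 1, 2, 3, 4, 5, 13, 12, 8, 15, 10, 11, 9, 0, 6, 7]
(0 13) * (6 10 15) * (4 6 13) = (0 4 6 10 15 13) = [4, 1, 2, 3, 6, 5, 10, 7, 8, 9, 15, 11, 12, 0, 14, 13]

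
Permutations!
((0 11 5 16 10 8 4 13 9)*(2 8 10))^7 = [13, 1, 5, 3, 2, 0, 6, 7, 16, 4, 10, 9, 12, 8, 14, 15, 11] = (0 13 8 16 11 9 4 2 5)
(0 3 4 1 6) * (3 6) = (0 6)(1 3 4) = [6, 3, 2, 4, 1, 5, 0]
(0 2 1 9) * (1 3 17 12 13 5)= (0 2 3 17 12 13 5 1 9)= [2, 9, 3, 17, 4, 1, 6, 7, 8, 0, 10, 11, 13, 5, 14, 15, 16, 12]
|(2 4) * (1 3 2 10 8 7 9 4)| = 15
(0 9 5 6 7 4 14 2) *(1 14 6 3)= (0 9 5 3 1 14 2)(4 6 7)= [9, 14, 0, 1, 6, 3, 7, 4, 8, 5, 10, 11, 12, 13, 2]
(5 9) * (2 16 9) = (2 16 9 5) = [0, 1, 16, 3, 4, 2, 6, 7, 8, 5, 10, 11, 12, 13, 14, 15, 9]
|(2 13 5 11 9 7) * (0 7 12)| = 8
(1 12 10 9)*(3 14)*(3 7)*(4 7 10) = (1 12 4 7 3 14 10 9) = [0, 12, 2, 14, 7, 5, 6, 3, 8, 1, 9, 11, 4, 13, 10]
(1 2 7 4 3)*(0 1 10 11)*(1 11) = (0 11)(1 2 7 4 3 10) = [11, 2, 7, 10, 3, 5, 6, 4, 8, 9, 1, 0]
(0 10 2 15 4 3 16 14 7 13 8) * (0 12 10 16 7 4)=(0 16 14 4 3 7 13 8 12 10 2 15)=[16, 1, 15, 7, 3, 5, 6, 13, 12, 9, 2, 11, 10, 8, 4, 0, 14]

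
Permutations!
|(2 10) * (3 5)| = |(2 10)(3 5)| = 2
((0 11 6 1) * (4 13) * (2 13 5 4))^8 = (13) = [0, 1, 2, 3, 4, 5, 6, 7, 8, 9, 10, 11, 12, 13]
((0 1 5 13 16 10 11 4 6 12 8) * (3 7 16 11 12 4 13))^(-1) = (0 8 12 10 16 7 3 5 1)(4 6)(11 13) = [8, 0, 2, 5, 6, 1, 4, 3, 12, 9, 16, 13, 10, 11, 14, 15, 7]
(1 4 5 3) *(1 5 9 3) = (1 4 9 3 5) = [0, 4, 2, 5, 9, 1, 6, 7, 8, 3]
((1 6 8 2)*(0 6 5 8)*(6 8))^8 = [2, 6, 5, 3, 4, 0, 8, 7, 1] = (0 2 5)(1 6 8)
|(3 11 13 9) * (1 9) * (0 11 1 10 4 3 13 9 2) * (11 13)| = |(0 13 10 4 3 1 2)(9 11)| = 14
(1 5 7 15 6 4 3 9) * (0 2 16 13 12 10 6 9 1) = [2, 5, 16, 1, 3, 7, 4, 15, 8, 0, 6, 11, 10, 12, 14, 9, 13] = (0 2 16 13 12 10 6 4 3 1 5 7 15 9)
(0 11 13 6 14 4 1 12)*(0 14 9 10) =(0 11 13 6 9 10)(1 12 14 4) =[11, 12, 2, 3, 1, 5, 9, 7, 8, 10, 0, 13, 14, 6, 4]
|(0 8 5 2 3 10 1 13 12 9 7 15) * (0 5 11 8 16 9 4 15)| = |(0 16 9 7)(1 13 12 4 15 5 2 3 10)(8 11)| = 36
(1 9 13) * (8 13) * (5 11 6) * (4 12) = [0, 9, 2, 3, 12, 11, 5, 7, 13, 8, 10, 6, 4, 1] = (1 9 8 13)(4 12)(5 11 6)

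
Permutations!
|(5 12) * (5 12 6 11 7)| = |(12)(5 6 11 7)| = 4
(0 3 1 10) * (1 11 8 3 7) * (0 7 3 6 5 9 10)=(0 3 11 8 6 5 9 10 7 1)=[3, 0, 2, 11, 4, 9, 5, 1, 6, 10, 7, 8]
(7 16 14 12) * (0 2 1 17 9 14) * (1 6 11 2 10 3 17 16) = (0 10 3 17 9 14 12 7 1 16)(2 6 11) = [10, 16, 6, 17, 4, 5, 11, 1, 8, 14, 3, 2, 7, 13, 12, 15, 0, 9]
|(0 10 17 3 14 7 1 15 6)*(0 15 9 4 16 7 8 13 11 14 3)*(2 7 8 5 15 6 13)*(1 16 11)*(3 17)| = |(0 10 3 17)(1 9 4 11 14 5 15 13)(2 7 16 8)| = 8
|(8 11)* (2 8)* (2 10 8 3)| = 6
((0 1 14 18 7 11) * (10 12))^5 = (0 11 7 18 14 1)(10 12) = [11, 0, 2, 3, 4, 5, 6, 18, 8, 9, 12, 7, 10, 13, 1, 15, 16, 17, 14]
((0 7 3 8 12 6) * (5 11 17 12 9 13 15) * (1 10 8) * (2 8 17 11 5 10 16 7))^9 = [6, 16, 0, 1, 4, 5, 12, 3, 2, 8, 15, 11, 17, 9, 14, 13, 7, 10] = (0 6 12 17 10 15 13 9 8 2)(1 16 7 3)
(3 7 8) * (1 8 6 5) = (1 8 3 7 6 5) = [0, 8, 2, 7, 4, 1, 5, 6, 3]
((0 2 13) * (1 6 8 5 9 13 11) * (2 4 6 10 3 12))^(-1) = (0 13 9 5 8 6 4)(1 11 2 12 3 10) = [13, 11, 12, 10, 0, 8, 4, 7, 6, 5, 1, 2, 3, 9]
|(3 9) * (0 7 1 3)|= |(0 7 1 3 9)|= 5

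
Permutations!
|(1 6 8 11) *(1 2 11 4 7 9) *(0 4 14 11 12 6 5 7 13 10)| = 12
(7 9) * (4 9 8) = (4 9 7 8) = [0, 1, 2, 3, 9, 5, 6, 8, 4, 7]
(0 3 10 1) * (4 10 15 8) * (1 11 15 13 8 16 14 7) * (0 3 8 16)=(0 8 4 10 11 15)(1 3 13 16 14 7)=[8, 3, 2, 13, 10, 5, 6, 1, 4, 9, 11, 15, 12, 16, 7, 0, 14]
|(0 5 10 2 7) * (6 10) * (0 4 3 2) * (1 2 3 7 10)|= 6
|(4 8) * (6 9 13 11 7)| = |(4 8)(6 9 13 11 7)| = 10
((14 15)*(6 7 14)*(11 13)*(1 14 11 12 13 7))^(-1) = (1 6 15 14)(7 11)(12 13) = [0, 6, 2, 3, 4, 5, 15, 11, 8, 9, 10, 7, 13, 12, 1, 14]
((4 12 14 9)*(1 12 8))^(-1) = (1 8 4 9 14 12) = [0, 8, 2, 3, 9, 5, 6, 7, 4, 14, 10, 11, 1, 13, 12]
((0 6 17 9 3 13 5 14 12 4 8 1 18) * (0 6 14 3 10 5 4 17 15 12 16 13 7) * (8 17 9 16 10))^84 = (18) = [0, 1, 2, 3, 4, 5, 6, 7, 8, 9, 10, 11, 12, 13, 14, 15, 16, 17, 18]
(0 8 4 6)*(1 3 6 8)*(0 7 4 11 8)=(0 1 3 6 7 4)(8 11)=[1, 3, 2, 6, 0, 5, 7, 4, 11, 9, 10, 8]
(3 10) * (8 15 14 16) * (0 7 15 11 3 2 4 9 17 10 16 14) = [7, 1, 4, 16, 9, 5, 6, 15, 11, 17, 2, 3, 12, 13, 14, 0, 8, 10] = (0 7 15)(2 4 9 17 10)(3 16 8 11)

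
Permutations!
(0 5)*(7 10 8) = [5, 1, 2, 3, 4, 0, 6, 10, 7, 9, 8] = (0 5)(7 10 8)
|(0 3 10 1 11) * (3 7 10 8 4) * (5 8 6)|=5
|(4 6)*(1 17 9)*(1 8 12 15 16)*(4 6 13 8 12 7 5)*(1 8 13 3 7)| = |(1 17 9 12 15 16 8)(3 7 5 4)| = 28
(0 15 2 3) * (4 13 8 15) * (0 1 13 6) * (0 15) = (0 4 6 15 2 3 1 13 8) = [4, 13, 3, 1, 6, 5, 15, 7, 0, 9, 10, 11, 12, 8, 14, 2]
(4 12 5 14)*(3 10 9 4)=(3 10 9 4 12 5 14)=[0, 1, 2, 10, 12, 14, 6, 7, 8, 4, 9, 11, 5, 13, 3]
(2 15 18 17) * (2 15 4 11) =(2 4 11)(15 18 17) =[0, 1, 4, 3, 11, 5, 6, 7, 8, 9, 10, 2, 12, 13, 14, 18, 16, 15, 17]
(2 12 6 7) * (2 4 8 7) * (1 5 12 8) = (1 5 12 6 2 8 7 4) = [0, 5, 8, 3, 1, 12, 2, 4, 7, 9, 10, 11, 6]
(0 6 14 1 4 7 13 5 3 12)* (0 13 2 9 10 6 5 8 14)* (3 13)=(0 5 13 8 14 1 4 7 2 9 10 6)(3 12)=[5, 4, 9, 12, 7, 13, 0, 2, 14, 10, 6, 11, 3, 8, 1]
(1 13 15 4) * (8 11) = (1 13 15 4)(8 11) = [0, 13, 2, 3, 1, 5, 6, 7, 11, 9, 10, 8, 12, 15, 14, 4]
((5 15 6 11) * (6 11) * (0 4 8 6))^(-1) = (0 6 8 4)(5 11 15) = [6, 1, 2, 3, 0, 11, 8, 7, 4, 9, 10, 15, 12, 13, 14, 5]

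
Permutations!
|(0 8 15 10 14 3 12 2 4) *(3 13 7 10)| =|(0 8 15 3 12 2 4)(7 10 14 13)| =28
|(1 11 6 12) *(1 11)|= |(6 12 11)|= 3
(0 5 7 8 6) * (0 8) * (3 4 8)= [5, 1, 2, 4, 8, 7, 3, 0, 6]= (0 5 7)(3 4 8 6)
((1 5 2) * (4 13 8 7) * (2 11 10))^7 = (1 11 2 5 10)(4 7 8 13) = [0, 11, 5, 3, 7, 10, 6, 8, 13, 9, 1, 2, 12, 4]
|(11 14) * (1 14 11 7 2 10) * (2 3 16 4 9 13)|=10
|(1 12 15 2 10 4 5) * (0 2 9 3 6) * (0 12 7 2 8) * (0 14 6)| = |(0 8 14 6 12 15 9 3)(1 7 2 10 4 5)| = 24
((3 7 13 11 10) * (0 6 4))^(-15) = (13) = [0, 1, 2, 3, 4, 5, 6, 7, 8, 9, 10, 11, 12, 13]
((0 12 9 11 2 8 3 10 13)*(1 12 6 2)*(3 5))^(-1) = [13, 11, 6, 5, 4, 8, 0, 7, 2, 12, 3, 9, 1, 10] = (0 13 10 3 5 8 2 6)(1 11 9 12)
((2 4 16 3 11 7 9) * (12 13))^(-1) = (2 9 7 11 3 16 4)(12 13) = [0, 1, 9, 16, 2, 5, 6, 11, 8, 7, 10, 3, 13, 12, 14, 15, 4]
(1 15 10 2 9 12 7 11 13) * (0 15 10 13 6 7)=(0 15 13 1 10 2 9 12)(6 7 11)=[15, 10, 9, 3, 4, 5, 7, 11, 8, 12, 2, 6, 0, 1, 14, 13]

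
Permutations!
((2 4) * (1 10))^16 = (10) = [0, 1, 2, 3, 4, 5, 6, 7, 8, 9, 10]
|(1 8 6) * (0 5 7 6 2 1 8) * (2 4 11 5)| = 6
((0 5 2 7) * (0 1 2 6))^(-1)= (0 6 5)(1 7 2)= [6, 7, 1, 3, 4, 0, 5, 2]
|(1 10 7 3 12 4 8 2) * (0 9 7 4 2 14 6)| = 12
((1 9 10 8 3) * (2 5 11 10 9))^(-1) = (1 3 8 10 11 5 2) = [0, 3, 1, 8, 4, 2, 6, 7, 10, 9, 11, 5]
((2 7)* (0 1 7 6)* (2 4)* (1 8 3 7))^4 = (0 4 8 2 3 6 7) = [4, 1, 3, 6, 8, 5, 7, 0, 2]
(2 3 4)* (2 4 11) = (2 3 11) = [0, 1, 3, 11, 4, 5, 6, 7, 8, 9, 10, 2]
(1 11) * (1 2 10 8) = (1 11 2 10 8) = [0, 11, 10, 3, 4, 5, 6, 7, 1, 9, 8, 2]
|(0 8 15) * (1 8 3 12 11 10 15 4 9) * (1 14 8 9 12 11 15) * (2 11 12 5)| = |(0 3 12 15)(1 9 14 8 4 5 2 11 10)| = 36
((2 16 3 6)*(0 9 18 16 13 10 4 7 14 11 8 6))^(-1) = (0 3 16 18 9)(2 6 8 11 14 7 4 10 13) = [3, 1, 6, 16, 10, 5, 8, 4, 11, 0, 13, 14, 12, 2, 7, 15, 18, 17, 9]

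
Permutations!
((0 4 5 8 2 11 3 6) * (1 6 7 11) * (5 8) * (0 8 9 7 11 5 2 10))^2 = (11)(0 9 5 1 8)(2 6 10 4 7) = [9, 8, 6, 3, 7, 1, 10, 2, 0, 5, 4, 11]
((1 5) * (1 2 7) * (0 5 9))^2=(0 2 1)(5 7 9)=[2, 0, 1, 3, 4, 7, 6, 9, 8, 5]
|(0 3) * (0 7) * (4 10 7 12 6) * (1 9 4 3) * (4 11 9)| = |(0 1 4 10 7)(3 12 6)(9 11)| = 30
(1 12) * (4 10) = (1 12)(4 10) = [0, 12, 2, 3, 10, 5, 6, 7, 8, 9, 4, 11, 1]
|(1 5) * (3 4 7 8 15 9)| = 6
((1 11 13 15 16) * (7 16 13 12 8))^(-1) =(1 16 7 8 12 11)(13 15) =[0, 16, 2, 3, 4, 5, 6, 8, 12, 9, 10, 1, 11, 15, 14, 13, 7]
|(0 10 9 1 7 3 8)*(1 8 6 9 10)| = |(10)(0 1 7 3 6 9 8)| = 7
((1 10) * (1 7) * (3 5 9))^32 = (1 7 10)(3 9 5) = [0, 7, 2, 9, 4, 3, 6, 10, 8, 5, 1]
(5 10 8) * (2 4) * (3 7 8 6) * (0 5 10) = (0 5)(2 4)(3 7 8 10 6) = [5, 1, 4, 7, 2, 0, 3, 8, 10, 9, 6]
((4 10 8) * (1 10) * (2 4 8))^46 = (1 2)(4 10) = [0, 2, 1, 3, 10, 5, 6, 7, 8, 9, 4]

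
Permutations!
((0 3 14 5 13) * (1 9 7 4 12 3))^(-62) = (0 5 3 4 9)(1 13 14 12 7) = [5, 13, 2, 4, 9, 3, 6, 1, 8, 0, 10, 11, 7, 14, 12]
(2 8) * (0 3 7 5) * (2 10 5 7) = (0 3 2 8 10 5) = [3, 1, 8, 2, 4, 0, 6, 7, 10, 9, 5]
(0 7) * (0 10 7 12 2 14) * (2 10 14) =(0 12 10 7 14) =[12, 1, 2, 3, 4, 5, 6, 14, 8, 9, 7, 11, 10, 13, 0]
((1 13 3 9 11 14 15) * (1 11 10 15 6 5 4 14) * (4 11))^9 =(1 5 14 15 9 13 11 6 4 10 3) =[0, 5, 2, 1, 10, 14, 4, 7, 8, 13, 3, 6, 12, 11, 15, 9]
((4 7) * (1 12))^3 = [0, 12, 2, 3, 7, 5, 6, 4, 8, 9, 10, 11, 1] = (1 12)(4 7)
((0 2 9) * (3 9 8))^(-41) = (0 9 3 8 2) = [9, 1, 0, 8, 4, 5, 6, 7, 2, 3]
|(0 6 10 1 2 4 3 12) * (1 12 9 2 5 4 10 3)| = 21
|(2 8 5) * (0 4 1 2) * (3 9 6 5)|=|(0 4 1 2 8 3 9 6 5)|=9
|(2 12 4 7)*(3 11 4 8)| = 7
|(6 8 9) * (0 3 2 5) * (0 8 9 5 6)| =|(0 3 2 6 9)(5 8)| =10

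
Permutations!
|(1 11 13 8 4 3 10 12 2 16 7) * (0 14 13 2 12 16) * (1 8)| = |(0 14 13 1 11 2)(3 10 16 7 8 4)| = 6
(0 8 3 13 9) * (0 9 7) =(0 8 3 13 7) =[8, 1, 2, 13, 4, 5, 6, 0, 3, 9, 10, 11, 12, 7]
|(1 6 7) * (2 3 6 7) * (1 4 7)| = 6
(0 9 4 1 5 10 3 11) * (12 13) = (0 9 4 1 5 10 3 11)(12 13) = [9, 5, 2, 11, 1, 10, 6, 7, 8, 4, 3, 0, 13, 12]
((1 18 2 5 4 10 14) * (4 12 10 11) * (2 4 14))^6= (1 18 4 11 14)(2 12)(5 10)= [0, 18, 12, 3, 11, 10, 6, 7, 8, 9, 5, 14, 2, 13, 1, 15, 16, 17, 4]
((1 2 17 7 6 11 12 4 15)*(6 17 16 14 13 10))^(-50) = (17)(1 10 15 13 4 14 12 16 11 2 6) = [0, 10, 6, 3, 14, 5, 1, 7, 8, 9, 15, 2, 16, 4, 12, 13, 11, 17]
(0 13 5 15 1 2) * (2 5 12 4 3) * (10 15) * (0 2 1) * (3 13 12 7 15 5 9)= (0 12 4 13 7 15)(1 9 3)(5 10)= [12, 9, 2, 1, 13, 10, 6, 15, 8, 3, 5, 11, 4, 7, 14, 0]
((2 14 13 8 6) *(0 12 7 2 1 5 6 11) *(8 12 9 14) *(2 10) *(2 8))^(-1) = (0 11 8 10 7 12 13 14 9)(1 6 5) = [11, 6, 2, 3, 4, 1, 5, 12, 10, 0, 7, 8, 13, 14, 9]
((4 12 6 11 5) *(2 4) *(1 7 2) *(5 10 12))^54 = (1 5 4 2 7)(6 10)(11 12) = [0, 5, 7, 3, 2, 4, 10, 1, 8, 9, 6, 12, 11]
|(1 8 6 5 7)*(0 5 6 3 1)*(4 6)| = 6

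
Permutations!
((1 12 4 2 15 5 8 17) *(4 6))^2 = (1 6 2 5 17 12 4 15 8) = [0, 6, 5, 3, 15, 17, 2, 7, 1, 9, 10, 11, 4, 13, 14, 8, 16, 12]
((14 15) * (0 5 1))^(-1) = (0 1 5)(14 15) = [1, 5, 2, 3, 4, 0, 6, 7, 8, 9, 10, 11, 12, 13, 15, 14]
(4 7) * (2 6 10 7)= (2 6 10 7 4)= [0, 1, 6, 3, 2, 5, 10, 4, 8, 9, 7]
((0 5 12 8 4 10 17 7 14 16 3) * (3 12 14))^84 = [10, 1, 2, 4, 14, 17, 6, 8, 5, 9, 16, 11, 0, 13, 7, 15, 3, 12] = (0 10 16 3 4 14 7 8 5 17 12)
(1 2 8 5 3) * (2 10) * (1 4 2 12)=(1 10 12)(2 8 5 3 4)=[0, 10, 8, 4, 2, 3, 6, 7, 5, 9, 12, 11, 1]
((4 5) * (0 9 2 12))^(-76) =(12) =[0, 1, 2, 3, 4, 5, 6, 7, 8, 9, 10, 11, 12]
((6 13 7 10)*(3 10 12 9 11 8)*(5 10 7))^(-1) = (3 8 11 9 12 7)(5 13 6 10) = [0, 1, 2, 8, 4, 13, 10, 3, 11, 12, 5, 9, 7, 6]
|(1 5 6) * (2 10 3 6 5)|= |(1 2 10 3 6)|= 5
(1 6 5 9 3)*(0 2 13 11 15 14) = [2, 6, 13, 1, 4, 9, 5, 7, 8, 3, 10, 15, 12, 11, 0, 14] = (0 2 13 11 15 14)(1 6 5 9 3)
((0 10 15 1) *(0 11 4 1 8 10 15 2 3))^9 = (0 10)(2 15)(3 8) = [10, 1, 15, 8, 4, 5, 6, 7, 3, 9, 0, 11, 12, 13, 14, 2]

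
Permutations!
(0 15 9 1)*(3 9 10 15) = (0 3 9 1)(10 15) = [3, 0, 2, 9, 4, 5, 6, 7, 8, 1, 15, 11, 12, 13, 14, 10]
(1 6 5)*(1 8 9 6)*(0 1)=(0 1)(5 8 9 6)=[1, 0, 2, 3, 4, 8, 5, 7, 9, 6]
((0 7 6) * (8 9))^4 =(9)(0 7 6) =[7, 1, 2, 3, 4, 5, 0, 6, 8, 9]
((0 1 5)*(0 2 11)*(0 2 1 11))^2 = (0 2 11) = [2, 1, 11, 3, 4, 5, 6, 7, 8, 9, 10, 0]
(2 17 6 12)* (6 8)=(2 17 8 6 12)=[0, 1, 17, 3, 4, 5, 12, 7, 6, 9, 10, 11, 2, 13, 14, 15, 16, 8]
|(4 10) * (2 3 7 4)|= |(2 3 7 4 10)|= 5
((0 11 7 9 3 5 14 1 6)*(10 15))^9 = (10 15) = [0, 1, 2, 3, 4, 5, 6, 7, 8, 9, 15, 11, 12, 13, 14, 10]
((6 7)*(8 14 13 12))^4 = (14) = [0, 1, 2, 3, 4, 5, 6, 7, 8, 9, 10, 11, 12, 13, 14]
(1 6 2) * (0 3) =(0 3)(1 6 2) =[3, 6, 1, 0, 4, 5, 2]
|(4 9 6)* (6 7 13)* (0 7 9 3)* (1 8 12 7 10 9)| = 11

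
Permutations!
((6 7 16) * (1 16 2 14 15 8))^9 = (1 16 6 7 2 14 15 8) = [0, 16, 14, 3, 4, 5, 7, 2, 1, 9, 10, 11, 12, 13, 15, 8, 6]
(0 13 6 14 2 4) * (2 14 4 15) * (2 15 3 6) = (15)(0 13 2 3 6 4) = [13, 1, 3, 6, 0, 5, 4, 7, 8, 9, 10, 11, 12, 2, 14, 15]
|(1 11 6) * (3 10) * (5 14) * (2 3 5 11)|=|(1 2 3 10 5 14 11 6)|=8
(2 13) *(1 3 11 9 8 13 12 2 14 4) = (1 3 11 9 8 13 14 4)(2 12) = [0, 3, 12, 11, 1, 5, 6, 7, 13, 8, 10, 9, 2, 14, 4]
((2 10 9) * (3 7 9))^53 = (2 7 10 9 3) = [0, 1, 7, 2, 4, 5, 6, 10, 8, 3, 9]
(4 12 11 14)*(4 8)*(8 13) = (4 12 11 14 13 8) = [0, 1, 2, 3, 12, 5, 6, 7, 4, 9, 10, 14, 11, 8, 13]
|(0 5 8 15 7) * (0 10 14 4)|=|(0 5 8 15 7 10 14 4)|=8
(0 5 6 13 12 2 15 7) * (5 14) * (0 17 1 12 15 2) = [14, 12, 2, 3, 4, 6, 13, 17, 8, 9, 10, 11, 0, 15, 5, 7, 16, 1] = (0 14 5 6 13 15 7 17 1 12)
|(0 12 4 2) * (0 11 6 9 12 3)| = 6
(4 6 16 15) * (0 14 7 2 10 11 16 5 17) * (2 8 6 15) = (0 14 7 8 6 5 17)(2 10 11 16)(4 15) = [14, 1, 10, 3, 15, 17, 5, 8, 6, 9, 11, 16, 12, 13, 7, 4, 2, 0]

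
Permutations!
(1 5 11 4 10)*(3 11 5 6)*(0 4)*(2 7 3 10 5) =(0 4 5 2 7 3 11)(1 6 10) =[4, 6, 7, 11, 5, 2, 10, 3, 8, 9, 1, 0]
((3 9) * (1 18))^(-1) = (1 18)(3 9) = [0, 18, 2, 9, 4, 5, 6, 7, 8, 3, 10, 11, 12, 13, 14, 15, 16, 17, 1]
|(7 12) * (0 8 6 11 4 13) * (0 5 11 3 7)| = |(0 8 6 3 7 12)(4 13 5 11)| = 12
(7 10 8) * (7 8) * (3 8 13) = (3 8 13)(7 10) = [0, 1, 2, 8, 4, 5, 6, 10, 13, 9, 7, 11, 12, 3]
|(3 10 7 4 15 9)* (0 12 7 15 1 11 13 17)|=8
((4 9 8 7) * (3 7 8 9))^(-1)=(9)(3 4 7)=[0, 1, 2, 4, 7, 5, 6, 3, 8, 9]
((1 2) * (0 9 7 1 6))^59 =(0 6 2 1 7 9) =[6, 7, 1, 3, 4, 5, 2, 9, 8, 0]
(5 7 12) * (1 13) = (1 13)(5 7 12) = [0, 13, 2, 3, 4, 7, 6, 12, 8, 9, 10, 11, 5, 1]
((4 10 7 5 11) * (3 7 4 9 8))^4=(3 9 5)(7 8 11)=[0, 1, 2, 9, 4, 3, 6, 8, 11, 5, 10, 7]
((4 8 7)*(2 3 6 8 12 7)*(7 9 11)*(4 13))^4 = (4 7 9)(11 12 13) = [0, 1, 2, 3, 7, 5, 6, 9, 8, 4, 10, 12, 13, 11]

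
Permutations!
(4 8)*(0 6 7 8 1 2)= [6, 2, 0, 3, 1, 5, 7, 8, 4]= (0 6 7 8 4 1 2)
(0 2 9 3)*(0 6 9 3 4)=(0 2 3 6 9 4)=[2, 1, 3, 6, 0, 5, 9, 7, 8, 4]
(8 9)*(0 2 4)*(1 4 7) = (0 2 7 1 4)(8 9) = [2, 4, 7, 3, 0, 5, 6, 1, 9, 8]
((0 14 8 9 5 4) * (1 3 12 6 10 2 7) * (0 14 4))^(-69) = (0 8)(1 3 12 6 10 2 7)(4 9)(5 14) = [8, 3, 7, 12, 9, 14, 10, 1, 0, 4, 2, 11, 6, 13, 5]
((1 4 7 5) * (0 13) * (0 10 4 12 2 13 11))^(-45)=(0 11)(1 13 7 12 10 5 2 4)=[11, 13, 4, 3, 1, 2, 6, 12, 8, 9, 5, 0, 10, 7]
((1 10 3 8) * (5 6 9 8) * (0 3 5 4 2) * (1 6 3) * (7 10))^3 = (0 10 4 1 5 2 7 3) = [10, 5, 7, 0, 1, 2, 6, 3, 8, 9, 4]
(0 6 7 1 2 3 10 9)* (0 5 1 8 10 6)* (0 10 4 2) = (0 10 9 5 1)(2 3 6 7 8 4) = [10, 0, 3, 6, 2, 1, 7, 8, 4, 5, 9]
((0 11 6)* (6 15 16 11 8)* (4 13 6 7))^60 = [0, 1, 2, 3, 4, 5, 6, 7, 8, 9, 10, 11, 12, 13, 14, 15, 16] = (16)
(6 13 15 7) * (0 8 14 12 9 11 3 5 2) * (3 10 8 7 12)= (0 7 6 13 15 12 9 11 10 8 14 3 5 2)= [7, 1, 0, 5, 4, 2, 13, 6, 14, 11, 8, 10, 9, 15, 3, 12]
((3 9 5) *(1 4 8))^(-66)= (9)= [0, 1, 2, 3, 4, 5, 6, 7, 8, 9]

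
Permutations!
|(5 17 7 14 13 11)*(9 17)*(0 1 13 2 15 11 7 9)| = 18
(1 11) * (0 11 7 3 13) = (0 11 1 7 3 13) = [11, 7, 2, 13, 4, 5, 6, 3, 8, 9, 10, 1, 12, 0]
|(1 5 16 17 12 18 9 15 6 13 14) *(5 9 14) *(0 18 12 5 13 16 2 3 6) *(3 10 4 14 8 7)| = 16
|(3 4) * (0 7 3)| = |(0 7 3 4)| = 4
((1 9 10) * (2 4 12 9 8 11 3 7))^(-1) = [0, 10, 7, 11, 2, 5, 6, 3, 1, 12, 9, 8, 4] = (1 10 9 12 4 2 7 3 11 8)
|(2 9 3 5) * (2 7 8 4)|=7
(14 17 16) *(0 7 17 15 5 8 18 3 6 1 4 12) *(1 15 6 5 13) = (0 7 17 16 14 6 15 13 1 4 12)(3 5 8 18) = [7, 4, 2, 5, 12, 8, 15, 17, 18, 9, 10, 11, 0, 1, 6, 13, 14, 16, 3]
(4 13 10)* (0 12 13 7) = (0 12 13 10 4 7) = [12, 1, 2, 3, 7, 5, 6, 0, 8, 9, 4, 11, 13, 10]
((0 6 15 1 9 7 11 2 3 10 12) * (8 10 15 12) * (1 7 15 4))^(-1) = (0 12 6)(1 4 3 2 11 7 15 9)(8 10) = [12, 4, 11, 2, 3, 5, 0, 15, 10, 1, 8, 7, 6, 13, 14, 9]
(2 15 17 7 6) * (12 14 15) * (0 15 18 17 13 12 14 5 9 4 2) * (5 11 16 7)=(0 15 13 12 11 16 7 6)(2 14 18 17 5 9 4)=[15, 1, 14, 3, 2, 9, 0, 6, 8, 4, 10, 16, 11, 12, 18, 13, 7, 5, 17]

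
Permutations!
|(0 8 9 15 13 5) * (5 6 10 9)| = 15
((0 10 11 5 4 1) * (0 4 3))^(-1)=(0 3 5 11 10)(1 4)=[3, 4, 2, 5, 1, 11, 6, 7, 8, 9, 0, 10]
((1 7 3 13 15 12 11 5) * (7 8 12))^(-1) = (1 5 11 12 8)(3 7 15 13) = [0, 5, 2, 7, 4, 11, 6, 15, 1, 9, 10, 12, 8, 3, 14, 13]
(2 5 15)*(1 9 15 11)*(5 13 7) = (1 9 15 2 13 7 5 11) = [0, 9, 13, 3, 4, 11, 6, 5, 8, 15, 10, 1, 12, 7, 14, 2]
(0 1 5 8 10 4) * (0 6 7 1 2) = (0 2)(1 5 8 10 4 6 7) = [2, 5, 0, 3, 6, 8, 7, 1, 10, 9, 4]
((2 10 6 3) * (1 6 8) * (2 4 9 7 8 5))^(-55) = (1 6 3 4 9 7 8)(2 5 10) = [0, 6, 5, 4, 9, 10, 3, 8, 1, 7, 2]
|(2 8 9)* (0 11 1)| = |(0 11 1)(2 8 9)| = 3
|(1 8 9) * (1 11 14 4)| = |(1 8 9 11 14 4)| = 6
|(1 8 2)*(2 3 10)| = |(1 8 3 10 2)| = 5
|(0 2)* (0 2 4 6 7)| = |(0 4 6 7)| = 4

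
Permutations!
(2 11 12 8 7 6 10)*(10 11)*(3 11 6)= (2 10)(3 11 12 8 7)= [0, 1, 10, 11, 4, 5, 6, 3, 7, 9, 2, 12, 8]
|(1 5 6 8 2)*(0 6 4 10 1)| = 4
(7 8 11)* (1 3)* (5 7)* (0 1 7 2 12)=(0 1 3 7 8 11 5 2 12)=[1, 3, 12, 7, 4, 2, 6, 8, 11, 9, 10, 5, 0]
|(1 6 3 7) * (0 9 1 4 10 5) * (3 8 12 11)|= |(0 9 1 6 8 12 11 3 7 4 10 5)|= 12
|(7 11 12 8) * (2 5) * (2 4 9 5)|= 12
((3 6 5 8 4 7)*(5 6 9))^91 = (3 9 5 8 4 7) = [0, 1, 2, 9, 7, 8, 6, 3, 4, 5]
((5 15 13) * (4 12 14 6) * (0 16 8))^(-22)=[8, 1, 2, 3, 14, 13, 12, 7, 16, 9, 10, 11, 6, 15, 4, 5, 0]=(0 8 16)(4 14)(5 13 15)(6 12)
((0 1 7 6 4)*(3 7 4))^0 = [0, 1, 2, 3, 4, 5, 6, 7] = (7)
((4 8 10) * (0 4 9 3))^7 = (0 4 8 10 9 3) = [4, 1, 2, 0, 8, 5, 6, 7, 10, 3, 9]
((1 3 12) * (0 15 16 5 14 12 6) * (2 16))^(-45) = [14, 2, 1, 16, 4, 6, 5, 7, 8, 9, 10, 11, 15, 13, 0, 12, 3] = (0 14)(1 2)(3 16)(5 6)(12 15)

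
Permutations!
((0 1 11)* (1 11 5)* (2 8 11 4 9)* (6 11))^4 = (0 8 4 6 9 11 2) = [8, 1, 0, 3, 6, 5, 9, 7, 4, 11, 10, 2]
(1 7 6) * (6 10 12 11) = [0, 7, 2, 3, 4, 5, 1, 10, 8, 9, 12, 6, 11] = (1 7 10 12 11 6)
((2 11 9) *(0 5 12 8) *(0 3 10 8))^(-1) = [12, 1, 9, 8, 4, 0, 6, 7, 10, 11, 3, 2, 5] = (0 12 5)(2 9 11)(3 8 10)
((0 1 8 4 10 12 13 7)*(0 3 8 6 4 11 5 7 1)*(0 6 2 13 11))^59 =(0 8 3 7 5 11 12 10 4 6)(1 13 2) =[8, 13, 1, 7, 6, 11, 0, 5, 3, 9, 4, 12, 10, 2]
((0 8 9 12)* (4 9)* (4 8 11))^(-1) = (0 12 9 4 11) = [12, 1, 2, 3, 11, 5, 6, 7, 8, 4, 10, 0, 9]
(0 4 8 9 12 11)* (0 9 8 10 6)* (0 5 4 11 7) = [11, 1, 2, 3, 10, 4, 5, 0, 8, 12, 6, 9, 7] = (0 11 9 12 7)(4 10 6 5)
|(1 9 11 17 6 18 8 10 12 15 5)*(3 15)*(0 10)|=|(0 10 12 3 15 5 1 9 11 17 6 18 8)|=13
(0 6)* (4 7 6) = (0 4 7 6) = [4, 1, 2, 3, 7, 5, 0, 6]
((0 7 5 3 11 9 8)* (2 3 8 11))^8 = (11) = [0, 1, 2, 3, 4, 5, 6, 7, 8, 9, 10, 11]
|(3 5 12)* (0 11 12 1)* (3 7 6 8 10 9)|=|(0 11 12 7 6 8 10 9 3 5 1)|=11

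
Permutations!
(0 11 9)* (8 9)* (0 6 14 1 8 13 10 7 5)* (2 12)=(0 11 13 10 7 5)(1 8 9 6 14)(2 12)=[11, 8, 12, 3, 4, 0, 14, 5, 9, 6, 7, 13, 2, 10, 1]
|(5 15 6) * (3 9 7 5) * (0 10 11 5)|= |(0 10 11 5 15 6 3 9 7)|= 9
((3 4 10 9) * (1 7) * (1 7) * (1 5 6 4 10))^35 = [0, 4, 2, 9, 6, 1, 5, 7, 8, 10, 3] = (1 4 6 5)(3 9 10)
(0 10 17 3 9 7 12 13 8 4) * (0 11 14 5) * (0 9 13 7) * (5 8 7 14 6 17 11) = (0 10 11 6 17 3 13 7 12 14 8 4 5 9) = [10, 1, 2, 13, 5, 9, 17, 12, 4, 0, 11, 6, 14, 7, 8, 15, 16, 3]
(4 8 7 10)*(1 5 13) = (1 5 13)(4 8 7 10) = [0, 5, 2, 3, 8, 13, 6, 10, 7, 9, 4, 11, 12, 1]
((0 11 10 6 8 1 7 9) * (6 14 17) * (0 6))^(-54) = (0 11 10 14 17)(1 7 9 6 8) = [11, 7, 2, 3, 4, 5, 8, 9, 1, 6, 14, 10, 12, 13, 17, 15, 16, 0]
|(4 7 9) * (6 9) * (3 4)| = |(3 4 7 6 9)| = 5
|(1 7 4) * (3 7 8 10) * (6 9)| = |(1 8 10 3 7 4)(6 9)| = 6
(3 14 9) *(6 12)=(3 14 9)(6 12)=[0, 1, 2, 14, 4, 5, 12, 7, 8, 3, 10, 11, 6, 13, 9]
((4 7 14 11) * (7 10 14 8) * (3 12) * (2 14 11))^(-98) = (14)(4 10 11) = [0, 1, 2, 3, 10, 5, 6, 7, 8, 9, 11, 4, 12, 13, 14]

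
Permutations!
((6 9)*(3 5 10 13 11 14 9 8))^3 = (3 13 9)(5 11 6)(8 10 14) = [0, 1, 2, 13, 4, 11, 5, 7, 10, 3, 14, 6, 12, 9, 8]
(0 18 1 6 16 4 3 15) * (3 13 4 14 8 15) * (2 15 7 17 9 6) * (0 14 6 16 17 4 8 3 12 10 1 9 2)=(0 18 9 16 6 17 2 15 14 3 12 10 1)(4 13 8 7)=[18, 0, 15, 12, 13, 5, 17, 4, 7, 16, 1, 11, 10, 8, 3, 14, 6, 2, 9]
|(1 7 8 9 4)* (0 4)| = 6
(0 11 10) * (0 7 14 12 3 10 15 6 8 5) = (0 11 15 6 8 5)(3 10 7 14 12) = [11, 1, 2, 10, 4, 0, 8, 14, 5, 9, 7, 15, 3, 13, 12, 6]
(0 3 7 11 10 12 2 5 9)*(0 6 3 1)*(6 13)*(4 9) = [1, 0, 5, 7, 9, 4, 3, 11, 8, 13, 12, 10, 2, 6] = (0 1)(2 5 4 9 13 6 3 7 11 10 12)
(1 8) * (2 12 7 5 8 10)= (1 10 2 12 7 5 8)= [0, 10, 12, 3, 4, 8, 6, 5, 1, 9, 2, 11, 7]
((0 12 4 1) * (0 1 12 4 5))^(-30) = (0 12)(4 5) = [12, 1, 2, 3, 5, 4, 6, 7, 8, 9, 10, 11, 0]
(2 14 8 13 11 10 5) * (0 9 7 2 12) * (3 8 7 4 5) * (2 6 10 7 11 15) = (0 9 4 5 12)(2 14 11 7 6 10 3 8 13 15) = [9, 1, 14, 8, 5, 12, 10, 6, 13, 4, 3, 7, 0, 15, 11, 2]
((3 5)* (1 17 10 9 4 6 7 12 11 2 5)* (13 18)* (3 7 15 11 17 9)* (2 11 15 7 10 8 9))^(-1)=(1 3 10 5 2)(4 9 8 17 12 7 6)(13 18)=[0, 3, 1, 10, 9, 2, 4, 6, 17, 8, 5, 11, 7, 18, 14, 15, 16, 12, 13]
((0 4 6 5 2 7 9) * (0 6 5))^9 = (0 5 7 6 4 2 9) = [5, 1, 9, 3, 2, 7, 4, 6, 8, 0]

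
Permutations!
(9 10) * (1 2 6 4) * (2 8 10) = [0, 8, 6, 3, 1, 5, 4, 7, 10, 2, 9] = (1 8 10 9 2 6 4)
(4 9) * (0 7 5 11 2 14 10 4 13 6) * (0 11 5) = [7, 1, 14, 3, 9, 5, 11, 0, 8, 13, 4, 2, 12, 6, 10] = (0 7)(2 14 10 4 9 13 6 11)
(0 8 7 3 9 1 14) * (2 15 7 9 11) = (0 8 9 1 14)(2 15 7 3 11) = [8, 14, 15, 11, 4, 5, 6, 3, 9, 1, 10, 2, 12, 13, 0, 7]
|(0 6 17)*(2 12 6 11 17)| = 3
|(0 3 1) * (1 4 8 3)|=|(0 1)(3 4 8)|=6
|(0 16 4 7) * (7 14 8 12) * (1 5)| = |(0 16 4 14 8 12 7)(1 5)| = 14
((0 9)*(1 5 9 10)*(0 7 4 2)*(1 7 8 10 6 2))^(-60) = [0, 8, 2, 3, 9, 10, 6, 5, 4, 7, 1] = (1 8 4 9 7 5 10)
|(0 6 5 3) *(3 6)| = |(0 3)(5 6)| = 2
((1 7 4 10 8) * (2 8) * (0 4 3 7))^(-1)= (0 1 8 2 10 4)(3 7)= [1, 8, 10, 7, 0, 5, 6, 3, 2, 9, 4]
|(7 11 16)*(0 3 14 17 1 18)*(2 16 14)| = 10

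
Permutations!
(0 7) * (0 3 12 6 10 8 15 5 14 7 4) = (0 4)(3 12 6 10 8 15 5 14 7) = [4, 1, 2, 12, 0, 14, 10, 3, 15, 9, 8, 11, 6, 13, 7, 5]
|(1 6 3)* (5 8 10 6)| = 6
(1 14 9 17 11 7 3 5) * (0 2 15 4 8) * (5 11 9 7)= [2, 14, 15, 11, 8, 1, 6, 3, 0, 17, 10, 5, 12, 13, 7, 4, 16, 9]= (0 2 15 4 8)(1 14 7 3 11 5)(9 17)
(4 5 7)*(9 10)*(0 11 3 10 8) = (0 11 3 10 9 8)(4 5 7) = [11, 1, 2, 10, 5, 7, 6, 4, 0, 8, 9, 3]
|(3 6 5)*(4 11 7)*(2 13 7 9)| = |(2 13 7 4 11 9)(3 6 5)| = 6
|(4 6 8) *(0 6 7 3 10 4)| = 12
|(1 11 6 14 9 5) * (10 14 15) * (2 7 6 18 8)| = 12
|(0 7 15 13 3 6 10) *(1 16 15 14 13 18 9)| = |(0 7 14 13 3 6 10)(1 16 15 18 9)| = 35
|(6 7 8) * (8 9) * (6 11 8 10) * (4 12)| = |(4 12)(6 7 9 10)(8 11)| = 4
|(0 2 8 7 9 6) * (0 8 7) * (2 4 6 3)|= |(0 4 6 8)(2 7 9 3)|= 4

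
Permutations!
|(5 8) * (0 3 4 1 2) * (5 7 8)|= 10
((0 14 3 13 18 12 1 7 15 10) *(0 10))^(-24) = (0 13 1)(3 12 15)(7 14 18) = [13, 0, 2, 12, 4, 5, 6, 14, 8, 9, 10, 11, 15, 1, 18, 3, 16, 17, 7]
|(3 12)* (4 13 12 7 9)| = 6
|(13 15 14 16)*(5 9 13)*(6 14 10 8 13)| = 20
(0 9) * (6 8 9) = (0 6 8 9) = [6, 1, 2, 3, 4, 5, 8, 7, 9, 0]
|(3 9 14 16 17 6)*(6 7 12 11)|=|(3 9 14 16 17 7 12 11 6)|=9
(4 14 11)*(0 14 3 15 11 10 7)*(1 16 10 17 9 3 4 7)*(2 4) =[14, 16, 4, 15, 2, 5, 6, 0, 8, 3, 1, 7, 12, 13, 17, 11, 10, 9] =(0 14 17 9 3 15 11 7)(1 16 10)(2 4)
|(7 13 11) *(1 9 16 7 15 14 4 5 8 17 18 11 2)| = 24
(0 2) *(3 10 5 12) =(0 2)(3 10 5 12) =[2, 1, 0, 10, 4, 12, 6, 7, 8, 9, 5, 11, 3]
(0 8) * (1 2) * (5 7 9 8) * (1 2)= (0 5 7 9 8)= [5, 1, 2, 3, 4, 7, 6, 9, 0, 8]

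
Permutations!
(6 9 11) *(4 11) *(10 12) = (4 11 6 9)(10 12) = [0, 1, 2, 3, 11, 5, 9, 7, 8, 4, 12, 6, 10]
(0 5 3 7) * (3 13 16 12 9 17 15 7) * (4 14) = (0 5 13 16 12 9 17 15 7)(4 14) = [5, 1, 2, 3, 14, 13, 6, 0, 8, 17, 10, 11, 9, 16, 4, 7, 12, 15]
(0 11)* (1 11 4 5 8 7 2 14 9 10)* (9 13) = (0 4 5 8 7 2 14 13 9 10 1 11) = [4, 11, 14, 3, 5, 8, 6, 2, 7, 10, 1, 0, 12, 9, 13]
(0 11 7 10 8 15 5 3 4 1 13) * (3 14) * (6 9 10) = (0 11 7 6 9 10 8 15 5 14 3 4 1 13) = [11, 13, 2, 4, 1, 14, 9, 6, 15, 10, 8, 7, 12, 0, 3, 5]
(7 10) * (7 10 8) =(10)(7 8) =[0, 1, 2, 3, 4, 5, 6, 8, 7, 9, 10]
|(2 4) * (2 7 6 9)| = 5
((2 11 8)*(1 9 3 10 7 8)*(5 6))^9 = [0, 9, 11, 10, 4, 6, 5, 8, 2, 3, 7, 1] = (1 9 3 10 7 8 2 11)(5 6)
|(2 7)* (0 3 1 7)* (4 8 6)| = |(0 3 1 7 2)(4 8 6)| = 15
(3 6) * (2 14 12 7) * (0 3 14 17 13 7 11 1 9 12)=(0 3 6 14)(1 9 12 11)(2 17 13 7)=[3, 9, 17, 6, 4, 5, 14, 2, 8, 12, 10, 1, 11, 7, 0, 15, 16, 13]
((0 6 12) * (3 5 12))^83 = (0 5 6 12 3) = [5, 1, 2, 0, 4, 6, 12, 7, 8, 9, 10, 11, 3]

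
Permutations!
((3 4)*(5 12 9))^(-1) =(3 4)(5 9 12) =[0, 1, 2, 4, 3, 9, 6, 7, 8, 12, 10, 11, 5]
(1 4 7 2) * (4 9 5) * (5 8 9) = (1 5 4 7 2)(8 9) = [0, 5, 1, 3, 7, 4, 6, 2, 9, 8]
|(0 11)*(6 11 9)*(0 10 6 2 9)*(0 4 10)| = |(0 4 10 6 11)(2 9)| = 10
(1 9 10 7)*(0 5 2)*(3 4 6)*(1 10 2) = (0 5 1 9 2)(3 4 6)(7 10) = [5, 9, 0, 4, 6, 1, 3, 10, 8, 2, 7]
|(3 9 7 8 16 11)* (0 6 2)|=|(0 6 2)(3 9 7 8 16 11)|=6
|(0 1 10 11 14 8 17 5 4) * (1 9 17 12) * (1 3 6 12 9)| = |(0 1 10 11 14 8 9 17 5 4)(3 6 12)| = 30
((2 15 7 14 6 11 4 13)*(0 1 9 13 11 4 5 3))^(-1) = (0 3 5 11 4 6 14 7 15 2 13 9 1) = [3, 0, 13, 5, 6, 11, 14, 15, 8, 1, 10, 4, 12, 9, 7, 2]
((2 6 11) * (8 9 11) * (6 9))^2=(2 11 9)=[0, 1, 11, 3, 4, 5, 6, 7, 8, 2, 10, 9]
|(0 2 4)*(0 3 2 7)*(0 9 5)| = 12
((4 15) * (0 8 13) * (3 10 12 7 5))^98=(15)(0 13 8)(3 7 10 5 12)=[13, 1, 2, 7, 4, 12, 6, 10, 0, 9, 5, 11, 3, 8, 14, 15]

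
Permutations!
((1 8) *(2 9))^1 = (1 8)(2 9) = [0, 8, 9, 3, 4, 5, 6, 7, 1, 2]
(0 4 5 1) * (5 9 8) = (0 4 9 8 5 1) = [4, 0, 2, 3, 9, 1, 6, 7, 5, 8]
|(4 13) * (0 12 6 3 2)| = 10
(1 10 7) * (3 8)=(1 10 7)(3 8)=[0, 10, 2, 8, 4, 5, 6, 1, 3, 9, 7]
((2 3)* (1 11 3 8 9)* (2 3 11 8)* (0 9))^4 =(11) =[0, 1, 2, 3, 4, 5, 6, 7, 8, 9, 10, 11]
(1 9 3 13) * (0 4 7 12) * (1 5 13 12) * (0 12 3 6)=(0 4 7 1 9 6)(5 13)=[4, 9, 2, 3, 7, 13, 0, 1, 8, 6, 10, 11, 12, 5]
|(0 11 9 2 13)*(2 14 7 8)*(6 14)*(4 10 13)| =|(0 11 9 6 14 7 8 2 4 10 13)| =11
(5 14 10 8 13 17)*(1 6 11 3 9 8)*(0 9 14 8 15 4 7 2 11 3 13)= (0 9 15 4 7 2 11 13 17 5 8)(1 6 3 14 10)= [9, 6, 11, 14, 7, 8, 3, 2, 0, 15, 1, 13, 12, 17, 10, 4, 16, 5]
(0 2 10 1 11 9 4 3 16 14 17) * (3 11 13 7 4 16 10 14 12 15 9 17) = [2, 13, 14, 10, 11, 5, 6, 4, 8, 16, 1, 17, 15, 7, 3, 9, 12, 0] = (0 2 14 3 10 1 13 7 4 11 17)(9 16 12 15)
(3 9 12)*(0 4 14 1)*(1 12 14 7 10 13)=(0 4 7 10 13 1)(3 9 14 12)=[4, 0, 2, 9, 7, 5, 6, 10, 8, 14, 13, 11, 3, 1, 12]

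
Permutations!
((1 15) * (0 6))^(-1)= (0 6)(1 15)= [6, 15, 2, 3, 4, 5, 0, 7, 8, 9, 10, 11, 12, 13, 14, 1]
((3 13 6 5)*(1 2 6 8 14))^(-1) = (1 14 8 13 3 5 6 2) = [0, 14, 1, 5, 4, 6, 2, 7, 13, 9, 10, 11, 12, 3, 8]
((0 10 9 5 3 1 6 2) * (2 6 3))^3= [5, 3, 9, 1, 4, 10, 6, 7, 8, 0, 2]= (0 5 10 2 9)(1 3)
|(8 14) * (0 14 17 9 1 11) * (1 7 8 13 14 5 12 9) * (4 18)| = |(0 5 12 9 7 8 17 1 11)(4 18)(13 14)| = 18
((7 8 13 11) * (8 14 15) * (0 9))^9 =(0 9)(7 8)(11 15)(13 14) =[9, 1, 2, 3, 4, 5, 6, 8, 7, 0, 10, 15, 12, 14, 13, 11]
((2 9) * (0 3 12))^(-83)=(0 3 12)(2 9)=[3, 1, 9, 12, 4, 5, 6, 7, 8, 2, 10, 11, 0]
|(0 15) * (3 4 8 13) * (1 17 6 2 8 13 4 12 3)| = |(0 15)(1 17 6 2 8 4 13)(3 12)| = 14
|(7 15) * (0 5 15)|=|(0 5 15 7)|=4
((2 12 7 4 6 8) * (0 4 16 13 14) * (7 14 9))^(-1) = (0 14 12 2 8 6 4)(7 9 13 16) = [14, 1, 8, 3, 0, 5, 4, 9, 6, 13, 10, 11, 2, 16, 12, 15, 7]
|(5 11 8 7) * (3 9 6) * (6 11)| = 7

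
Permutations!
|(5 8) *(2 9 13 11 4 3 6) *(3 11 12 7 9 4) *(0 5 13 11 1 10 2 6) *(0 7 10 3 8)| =|(0 5)(1 3 7 9 11 8 13 12 10 2 4)| =22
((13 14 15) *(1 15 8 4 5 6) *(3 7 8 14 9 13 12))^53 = (1 6 5 4 8 7 3 12 15)(9 13) = [0, 6, 2, 12, 8, 4, 5, 3, 7, 13, 10, 11, 15, 9, 14, 1]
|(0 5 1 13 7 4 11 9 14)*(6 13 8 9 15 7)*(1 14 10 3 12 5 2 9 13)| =|(0 2 9 10 3 12 5 14)(1 8 13 6)(4 11 15 7)| =8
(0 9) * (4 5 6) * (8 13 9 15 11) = [15, 1, 2, 3, 5, 6, 4, 7, 13, 0, 10, 8, 12, 9, 14, 11] = (0 15 11 8 13 9)(4 5 6)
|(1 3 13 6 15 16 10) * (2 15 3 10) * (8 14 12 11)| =12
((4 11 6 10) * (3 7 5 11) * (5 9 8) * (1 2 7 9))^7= (1 2 7)(3 4 10 6 11 5 8 9)= [0, 2, 7, 4, 10, 8, 11, 1, 9, 3, 6, 5]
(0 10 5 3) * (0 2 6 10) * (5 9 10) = (2 6 5 3)(9 10) = [0, 1, 6, 2, 4, 3, 5, 7, 8, 10, 9]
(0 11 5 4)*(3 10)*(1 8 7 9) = (0 11 5 4)(1 8 7 9)(3 10) = [11, 8, 2, 10, 0, 4, 6, 9, 7, 1, 3, 5]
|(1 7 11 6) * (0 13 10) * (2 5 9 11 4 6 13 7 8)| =|(0 7 4 6 1 8 2 5 9 11 13 10)| =12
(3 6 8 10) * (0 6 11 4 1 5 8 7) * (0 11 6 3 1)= (0 3 6 7 11 4)(1 5 8 10)= [3, 5, 2, 6, 0, 8, 7, 11, 10, 9, 1, 4]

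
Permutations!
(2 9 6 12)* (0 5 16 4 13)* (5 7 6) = (0 7 6 12 2 9 5 16 4 13) = [7, 1, 9, 3, 13, 16, 12, 6, 8, 5, 10, 11, 2, 0, 14, 15, 4]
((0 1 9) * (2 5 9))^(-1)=(0 9 5 2 1)=[9, 0, 1, 3, 4, 2, 6, 7, 8, 5]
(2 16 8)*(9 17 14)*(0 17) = (0 17 14 9)(2 16 8) = [17, 1, 16, 3, 4, 5, 6, 7, 2, 0, 10, 11, 12, 13, 9, 15, 8, 14]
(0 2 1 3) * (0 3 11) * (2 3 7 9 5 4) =[3, 11, 1, 7, 2, 4, 6, 9, 8, 5, 10, 0] =(0 3 7 9 5 4 2 1 11)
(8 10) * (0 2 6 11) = [2, 1, 6, 3, 4, 5, 11, 7, 10, 9, 8, 0] = (0 2 6 11)(8 10)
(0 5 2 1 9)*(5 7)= (0 7 5 2 1 9)= [7, 9, 1, 3, 4, 2, 6, 5, 8, 0]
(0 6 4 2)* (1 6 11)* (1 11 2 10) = (11)(0 2)(1 6 4 10) = [2, 6, 0, 3, 10, 5, 4, 7, 8, 9, 1, 11]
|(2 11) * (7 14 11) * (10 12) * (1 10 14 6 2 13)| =6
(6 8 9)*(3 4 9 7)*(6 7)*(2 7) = (2 7 3 4 9)(6 8) = [0, 1, 7, 4, 9, 5, 8, 3, 6, 2]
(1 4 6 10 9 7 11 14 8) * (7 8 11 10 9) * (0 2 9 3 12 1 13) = (0 2 9 8 13)(1 4 6 3 12)(7 10)(11 14) = [2, 4, 9, 12, 6, 5, 3, 10, 13, 8, 7, 14, 1, 0, 11]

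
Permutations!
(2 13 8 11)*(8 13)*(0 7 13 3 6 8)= (0 7 13 3 6 8 11 2)= [7, 1, 0, 6, 4, 5, 8, 13, 11, 9, 10, 2, 12, 3]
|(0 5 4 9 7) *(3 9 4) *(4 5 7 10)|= |(0 7)(3 9 10 4 5)|= 10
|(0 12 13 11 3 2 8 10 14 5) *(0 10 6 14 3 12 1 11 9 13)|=|(0 1 11 12)(2 8 6 14 5 10 3)(9 13)|=28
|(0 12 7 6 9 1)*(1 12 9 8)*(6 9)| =|(0 6 8 1)(7 9 12)| =12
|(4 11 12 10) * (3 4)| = |(3 4 11 12 10)| = 5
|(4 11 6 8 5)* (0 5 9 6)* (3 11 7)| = 6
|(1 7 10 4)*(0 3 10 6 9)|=|(0 3 10 4 1 7 6 9)|=8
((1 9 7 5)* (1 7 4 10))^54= (1 4)(9 10)= [0, 4, 2, 3, 1, 5, 6, 7, 8, 10, 9]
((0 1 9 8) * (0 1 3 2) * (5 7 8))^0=(9)=[0, 1, 2, 3, 4, 5, 6, 7, 8, 9]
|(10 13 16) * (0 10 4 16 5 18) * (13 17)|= 6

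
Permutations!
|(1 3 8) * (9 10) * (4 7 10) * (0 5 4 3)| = |(0 5 4 7 10 9 3 8 1)| = 9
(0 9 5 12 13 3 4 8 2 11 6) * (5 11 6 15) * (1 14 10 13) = [9, 14, 6, 4, 8, 12, 0, 7, 2, 11, 13, 15, 1, 3, 10, 5] = (0 9 11 15 5 12 1 14 10 13 3 4 8 2 6)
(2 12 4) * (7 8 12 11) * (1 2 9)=(1 2 11 7 8 12 4 9)=[0, 2, 11, 3, 9, 5, 6, 8, 12, 1, 10, 7, 4]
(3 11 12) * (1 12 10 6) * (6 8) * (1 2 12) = [0, 1, 12, 11, 4, 5, 2, 7, 6, 9, 8, 10, 3] = (2 12 3 11 10 8 6)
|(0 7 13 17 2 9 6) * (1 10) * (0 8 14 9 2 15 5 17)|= 12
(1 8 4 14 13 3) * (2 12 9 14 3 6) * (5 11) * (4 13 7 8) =(1 4 3)(2 12 9 14 7 8 13 6)(5 11) =[0, 4, 12, 1, 3, 11, 2, 8, 13, 14, 10, 5, 9, 6, 7]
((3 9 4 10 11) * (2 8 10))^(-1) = (2 4 9 3 11 10 8) = [0, 1, 4, 11, 9, 5, 6, 7, 2, 3, 8, 10]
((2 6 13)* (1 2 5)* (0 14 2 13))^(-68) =(14)(1 13 5) =[0, 13, 2, 3, 4, 1, 6, 7, 8, 9, 10, 11, 12, 5, 14]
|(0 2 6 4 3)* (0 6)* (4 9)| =|(0 2)(3 6 9 4)| =4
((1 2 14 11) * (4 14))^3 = (1 14 2 11 4) = [0, 14, 11, 3, 1, 5, 6, 7, 8, 9, 10, 4, 12, 13, 2]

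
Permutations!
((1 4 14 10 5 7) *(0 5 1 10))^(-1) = (0 14 4 1 10 7 5) = [14, 10, 2, 3, 1, 0, 6, 5, 8, 9, 7, 11, 12, 13, 4]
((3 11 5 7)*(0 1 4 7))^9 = (0 4 3 5 1 7 11) = [4, 7, 2, 5, 3, 1, 6, 11, 8, 9, 10, 0]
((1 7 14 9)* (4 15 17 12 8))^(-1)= (1 9 14 7)(4 8 12 17 15)= [0, 9, 2, 3, 8, 5, 6, 1, 12, 14, 10, 11, 17, 13, 7, 4, 16, 15]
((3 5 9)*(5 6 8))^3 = (3 5 6 9 8) = [0, 1, 2, 5, 4, 6, 9, 7, 3, 8]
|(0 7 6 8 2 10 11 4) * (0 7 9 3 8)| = 10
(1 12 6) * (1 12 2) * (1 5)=[0, 2, 5, 3, 4, 1, 12, 7, 8, 9, 10, 11, 6]=(1 2 5)(6 12)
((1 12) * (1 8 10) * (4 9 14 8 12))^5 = [0, 10, 2, 3, 1, 5, 6, 7, 14, 4, 8, 11, 12, 13, 9] = (1 10 8 14 9 4)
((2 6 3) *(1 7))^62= (7)(2 3 6)= [0, 1, 3, 6, 4, 5, 2, 7]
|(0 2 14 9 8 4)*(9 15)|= |(0 2 14 15 9 8 4)|= 7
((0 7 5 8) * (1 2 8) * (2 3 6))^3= (0 1 2 7 3 8 5 6)= [1, 2, 7, 8, 4, 6, 0, 3, 5]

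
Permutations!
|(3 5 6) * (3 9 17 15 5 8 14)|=15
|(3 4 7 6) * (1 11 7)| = 6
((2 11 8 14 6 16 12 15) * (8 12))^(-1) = (2 15 12 11)(6 14 8 16) = [0, 1, 15, 3, 4, 5, 14, 7, 16, 9, 10, 2, 11, 13, 8, 12, 6]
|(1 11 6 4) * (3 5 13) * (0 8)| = |(0 8)(1 11 6 4)(3 5 13)| = 12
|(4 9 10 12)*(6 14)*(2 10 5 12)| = |(2 10)(4 9 5 12)(6 14)| = 4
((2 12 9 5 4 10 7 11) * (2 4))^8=(12)=[0, 1, 2, 3, 4, 5, 6, 7, 8, 9, 10, 11, 12]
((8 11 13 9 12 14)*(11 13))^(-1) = (8 14 12 9 13) = [0, 1, 2, 3, 4, 5, 6, 7, 14, 13, 10, 11, 9, 8, 12]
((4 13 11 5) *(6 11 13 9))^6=[0, 1, 2, 3, 9, 4, 11, 7, 8, 6, 10, 5, 12, 13]=(13)(4 9 6 11 5)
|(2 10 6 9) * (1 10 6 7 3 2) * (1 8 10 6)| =8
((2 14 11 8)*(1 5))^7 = (1 5)(2 8 11 14) = [0, 5, 8, 3, 4, 1, 6, 7, 11, 9, 10, 14, 12, 13, 2]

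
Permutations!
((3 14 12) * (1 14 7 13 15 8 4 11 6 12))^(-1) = [0, 14, 2, 12, 8, 5, 11, 3, 15, 9, 10, 4, 6, 7, 1, 13] = (1 14)(3 12 6 11 4 8 15 13 7)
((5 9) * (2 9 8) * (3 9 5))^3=(3 9)=[0, 1, 2, 9, 4, 5, 6, 7, 8, 3]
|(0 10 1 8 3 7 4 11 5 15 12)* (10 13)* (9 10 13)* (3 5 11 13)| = |(0 9 10 1 8 5 15 12)(3 7 4 13)| = 8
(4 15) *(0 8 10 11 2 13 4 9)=(0 8 10 11 2 13 4 15 9)=[8, 1, 13, 3, 15, 5, 6, 7, 10, 0, 11, 2, 12, 4, 14, 9]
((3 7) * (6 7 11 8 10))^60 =[0, 1, 2, 3, 4, 5, 6, 7, 8, 9, 10, 11] =(11)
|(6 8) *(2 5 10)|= |(2 5 10)(6 8)|= 6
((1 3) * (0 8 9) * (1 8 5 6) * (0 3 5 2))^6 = [0, 1, 2, 3, 4, 5, 6, 7, 8, 9] = (9)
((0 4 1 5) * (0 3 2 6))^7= (6)= [0, 1, 2, 3, 4, 5, 6]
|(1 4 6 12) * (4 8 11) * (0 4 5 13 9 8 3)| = 30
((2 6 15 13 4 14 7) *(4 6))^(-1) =(2 7 14 4)(6 13 15) =[0, 1, 7, 3, 2, 5, 13, 14, 8, 9, 10, 11, 12, 15, 4, 6]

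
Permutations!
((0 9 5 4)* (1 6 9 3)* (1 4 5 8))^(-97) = [4, 8, 2, 0, 3, 5, 1, 7, 9, 6] = (0 4 3)(1 8 9 6)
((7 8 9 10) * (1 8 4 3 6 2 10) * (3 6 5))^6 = [0, 1, 10, 3, 6, 5, 2, 4, 8, 9, 7] = (2 10 7 4 6)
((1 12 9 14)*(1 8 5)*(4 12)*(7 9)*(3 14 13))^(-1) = [0, 5, 2, 13, 1, 8, 6, 12, 14, 7, 10, 11, 4, 9, 3] = (1 5 8 14 3 13 9 7 12 4)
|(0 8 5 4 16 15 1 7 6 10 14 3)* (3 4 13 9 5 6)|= 33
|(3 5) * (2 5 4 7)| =5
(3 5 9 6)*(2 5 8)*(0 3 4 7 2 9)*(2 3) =[2, 1, 5, 8, 7, 0, 4, 3, 9, 6] =(0 2 5)(3 8 9 6 4 7)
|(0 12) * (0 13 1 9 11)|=|(0 12 13 1 9 11)|=6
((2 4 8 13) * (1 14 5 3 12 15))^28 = (1 12 5)(3 14 15) = [0, 12, 2, 14, 4, 1, 6, 7, 8, 9, 10, 11, 5, 13, 15, 3]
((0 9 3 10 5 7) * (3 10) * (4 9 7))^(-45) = (0 7)(4 5 10 9) = [7, 1, 2, 3, 5, 10, 6, 0, 8, 4, 9]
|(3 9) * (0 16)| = 2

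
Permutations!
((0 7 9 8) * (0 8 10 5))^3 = (0 10 7 5 9) = [10, 1, 2, 3, 4, 9, 6, 5, 8, 0, 7]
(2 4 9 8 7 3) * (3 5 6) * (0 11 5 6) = (0 11 5)(2 4 9 8 7 6 3) = [11, 1, 4, 2, 9, 0, 3, 6, 7, 8, 10, 5]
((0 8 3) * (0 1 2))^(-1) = (0 2 1 3 8) = [2, 3, 1, 8, 4, 5, 6, 7, 0]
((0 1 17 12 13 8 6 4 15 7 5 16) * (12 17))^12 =(17)(0 1 12 13 8 6 4 15 7 5 16) =[1, 12, 2, 3, 15, 16, 4, 5, 6, 9, 10, 11, 13, 8, 14, 7, 0, 17]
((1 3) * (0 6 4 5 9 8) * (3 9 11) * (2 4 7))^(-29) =(0 4 1 6 5 9 7 11 8 2 3) =[4, 6, 3, 0, 1, 9, 5, 11, 2, 7, 10, 8]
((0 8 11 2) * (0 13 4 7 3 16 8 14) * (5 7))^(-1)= (0 14)(2 11 8 16 3 7 5 4 13)= [14, 1, 11, 7, 13, 4, 6, 5, 16, 9, 10, 8, 12, 2, 0, 15, 3]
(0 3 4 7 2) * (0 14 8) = (0 3 4 7 2 14 8) = [3, 1, 14, 4, 7, 5, 6, 2, 0, 9, 10, 11, 12, 13, 8]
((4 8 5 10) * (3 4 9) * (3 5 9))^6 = (10) = [0, 1, 2, 3, 4, 5, 6, 7, 8, 9, 10]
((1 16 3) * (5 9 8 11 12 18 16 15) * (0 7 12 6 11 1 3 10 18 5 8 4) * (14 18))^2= (0 12 9)(1 8 15)(4 7 5)(10 18)(14 16)= [12, 8, 2, 3, 7, 4, 6, 5, 15, 0, 18, 11, 9, 13, 16, 1, 14, 17, 10]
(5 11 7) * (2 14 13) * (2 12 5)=[0, 1, 14, 3, 4, 11, 6, 2, 8, 9, 10, 7, 5, 12, 13]=(2 14 13 12 5 11 7)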